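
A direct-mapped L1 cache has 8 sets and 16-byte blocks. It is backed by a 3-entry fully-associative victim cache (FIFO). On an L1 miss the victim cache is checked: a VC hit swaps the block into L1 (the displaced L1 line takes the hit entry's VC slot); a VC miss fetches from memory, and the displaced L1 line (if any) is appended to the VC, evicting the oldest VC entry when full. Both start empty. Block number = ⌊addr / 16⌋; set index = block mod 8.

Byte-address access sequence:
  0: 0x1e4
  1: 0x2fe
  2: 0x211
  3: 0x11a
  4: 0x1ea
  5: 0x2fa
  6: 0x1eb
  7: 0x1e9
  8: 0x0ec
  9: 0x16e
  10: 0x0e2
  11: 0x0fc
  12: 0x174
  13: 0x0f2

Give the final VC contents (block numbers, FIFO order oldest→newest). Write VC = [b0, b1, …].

VC = [22, 47, 23]

#0 0x1e4→b30/s6 MISS; vc=[]
#1 0x2fe→b47/s7 MISS; vc=[]
#2 0x211→b33/s1 MISS; vc=[]
#3 0x11a→b17/s1 MISS; vc=[33]
#4 0x1ea→b30/s6 L1-HIT; vc=[33]
#5 0x2fa→b47/s7 L1-HIT; vc=[33]
#6 0x1eb→b30/s6 L1-HIT; vc=[33]
#7 0x1e9→b30/s6 L1-HIT; vc=[33]
#8 0xec→b14/s6 MISS; vc=[33,30]
#9 0x16e→b22/s6 MISS; vc=[33,30,14]
#10 0xe2→b14/s6 VC-HIT; vc=[33,30,22]
#11 0xfc→b15/s7 MISS; vc=[30,22,47]
#12 0x174→b23/s7 MISS; vc=[22,47,15]
#13 0xf2→b15/s7 VC-HIT; vc=[22,47,23]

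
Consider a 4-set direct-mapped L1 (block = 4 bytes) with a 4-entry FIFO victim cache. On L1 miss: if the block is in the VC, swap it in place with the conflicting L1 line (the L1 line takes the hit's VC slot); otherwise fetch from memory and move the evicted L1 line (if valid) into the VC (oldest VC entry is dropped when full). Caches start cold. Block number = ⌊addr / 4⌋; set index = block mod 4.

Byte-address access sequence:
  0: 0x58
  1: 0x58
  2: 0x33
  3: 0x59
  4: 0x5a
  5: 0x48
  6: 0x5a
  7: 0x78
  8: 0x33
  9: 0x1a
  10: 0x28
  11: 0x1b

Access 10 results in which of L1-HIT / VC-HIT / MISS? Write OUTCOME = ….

#0 0x58→b22/s2 MISS; vc=[]
#1 0x58→b22/s2 L1-HIT; vc=[]
#2 0x33→b12/s0 MISS; vc=[]
#3 0x59→b22/s2 L1-HIT; vc=[]
#4 0x5a→b22/s2 L1-HIT; vc=[]
#5 0x48→b18/s2 MISS; vc=[22]
#6 0x5a→b22/s2 VC-HIT; vc=[18]
#7 0x78→b30/s2 MISS; vc=[18,22]
#8 0x33→b12/s0 L1-HIT; vc=[18,22]
#9 0x1a→b6/s2 MISS; vc=[18,22,30]
#10 0x28→b10/s2 MISS; vc=[18,22,30,6]
#11 0x1b→b6/s2 VC-HIT; vc=[18,22,30,10]

OUTCOME = MISS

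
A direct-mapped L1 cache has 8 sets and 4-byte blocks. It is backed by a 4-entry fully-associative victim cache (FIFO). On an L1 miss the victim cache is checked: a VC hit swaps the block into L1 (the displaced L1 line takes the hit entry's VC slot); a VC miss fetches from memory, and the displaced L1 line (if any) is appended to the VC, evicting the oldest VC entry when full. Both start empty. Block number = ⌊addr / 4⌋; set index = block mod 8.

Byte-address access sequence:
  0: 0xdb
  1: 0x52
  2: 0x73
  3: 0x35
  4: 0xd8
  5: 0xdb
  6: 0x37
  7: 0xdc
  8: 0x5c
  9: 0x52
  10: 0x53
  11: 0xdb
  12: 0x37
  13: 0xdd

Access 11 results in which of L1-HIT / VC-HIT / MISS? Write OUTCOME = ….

0: 0xdb (blk 54, set 6) → MISS  vc=[]
1: 0x52 (blk 20, set 4) → MISS  vc=[]
2: 0x73 (blk 28, set 4) → MISS  vc=[20]
3: 0x35 (blk 13, set 5) → MISS  vc=[20]
4: 0xd8 (blk 54, set 6) → L1-HIT  vc=[20]
5: 0xdb (blk 54, set 6) → L1-HIT  vc=[20]
6: 0x37 (blk 13, set 5) → L1-HIT  vc=[20]
7: 0xdc (blk 55, set 7) → MISS  vc=[20]
8: 0x5c (blk 23, set 7) → MISS  vc=[20, 55]
9: 0x52 (blk 20, set 4) → VC-HIT  vc=[28, 55]
10: 0x53 (blk 20, set 4) → L1-HIT  vc=[28, 55]
11: 0xdb (blk 54, set 6) → L1-HIT  vc=[28, 55]
12: 0x37 (blk 13, set 5) → L1-HIT  vc=[28, 55]
13: 0xdd (blk 55, set 7) → VC-HIT  vc=[28, 23]

OUTCOME = L1-HIT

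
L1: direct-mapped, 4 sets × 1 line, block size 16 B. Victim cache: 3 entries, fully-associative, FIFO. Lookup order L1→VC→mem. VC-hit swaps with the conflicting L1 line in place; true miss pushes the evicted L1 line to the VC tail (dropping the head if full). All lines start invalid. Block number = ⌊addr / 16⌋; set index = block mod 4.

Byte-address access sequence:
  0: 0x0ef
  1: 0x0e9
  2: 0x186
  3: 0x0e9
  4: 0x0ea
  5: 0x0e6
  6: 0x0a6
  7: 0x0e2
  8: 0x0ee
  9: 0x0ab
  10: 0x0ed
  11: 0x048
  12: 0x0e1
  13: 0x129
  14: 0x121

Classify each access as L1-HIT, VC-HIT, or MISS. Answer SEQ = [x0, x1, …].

SEQ = [MISS, L1-HIT, MISS, L1-HIT, L1-HIT, L1-HIT, MISS, VC-HIT, L1-HIT, VC-HIT, VC-HIT, MISS, L1-HIT, MISS, L1-HIT]

  [0] addr=0xef blk=14 s=2: MISS | VC []
  [1] addr=0xe9 blk=14 s=2: L1-HIT | VC []
  [2] addr=0x186 blk=24 s=0: MISS | VC []
  [3] addr=0xe9 blk=14 s=2: L1-HIT | VC []
  [4] addr=0xea blk=14 s=2: L1-HIT | VC []
  [5] addr=0xe6 blk=14 s=2: L1-HIT | VC []
  [6] addr=0xa6 blk=10 s=2: MISS | VC [14]
  [7] addr=0xe2 blk=14 s=2: VC-HIT | VC [10]
  [8] addr=0xee blk=14 s=2: L1-HIT | VC [10]
  [9] addr=0xab blk=10 s=2: VC-HIT | VC [14]
  [10] addr=0xed blk=14 s=2: VC-HIT | VC [10]
  [11] addr=0x48 blk=4 s=0: MISS | VC [10, 24]
  [12] addr=0xe1 blk=14 s=2: L1-HIT | VC [10, 24]
  [13] addr=0x129 blk=18 s=2: MISS | VC [10, 24, 14]
  [14] addr=0x121 blk=18 s=2: L1-HIT | VC [10, 24, 14]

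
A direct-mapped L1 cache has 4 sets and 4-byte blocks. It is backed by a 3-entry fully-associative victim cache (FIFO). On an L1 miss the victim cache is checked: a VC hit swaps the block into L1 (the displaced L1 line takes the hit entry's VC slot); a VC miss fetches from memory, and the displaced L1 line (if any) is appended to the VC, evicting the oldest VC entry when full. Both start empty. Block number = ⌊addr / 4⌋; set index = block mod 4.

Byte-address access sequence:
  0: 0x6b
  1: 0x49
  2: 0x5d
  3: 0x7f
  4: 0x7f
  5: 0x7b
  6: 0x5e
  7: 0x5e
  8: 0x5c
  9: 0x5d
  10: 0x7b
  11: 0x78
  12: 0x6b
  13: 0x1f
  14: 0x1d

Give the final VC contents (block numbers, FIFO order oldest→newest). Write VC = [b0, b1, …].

#0 0x6b→b26/s2 MISS; vc=[]
#1 0x49→b18/s2 MISS; vc=[26]
#2 0x5d→b23/s3 MISS; vc=[26]
#3 0x7f→b31/s3 MISS; vc=[26,23]
#4 0x7f→b31/s3 L1-HIT; vc=[26,23]
#5 0x7b→b30/s2 MISS; vc=[26,23,18]
#6 0x5e→b23/s3 VC-HIT; vc=[26,31,18]
#7 0x5e→b23/s3 L1-HIT; vc=[26,31,18]
#8 0x5c→b23/s3 L1-HIT; vc=[26,31,18]
#9 0x5d→b23/s3 L1-HIT; vc=[26,31,18]
#10 0x7b→b30/s2 L1-HIT; vc=[26,31,18]
#11 0x78→b30/s2 L1-HIT; vc=[26,31,18]
#12 0x6b→b26/s2 VC-HIT; vc=[30,31,18]
#13 0x1f→b7/s3 MISS; vc=[31,18,23]
#14 0x1d→b7/s3 L1-HIT; vc=[31,18,23]

VC = [31, 18, 23]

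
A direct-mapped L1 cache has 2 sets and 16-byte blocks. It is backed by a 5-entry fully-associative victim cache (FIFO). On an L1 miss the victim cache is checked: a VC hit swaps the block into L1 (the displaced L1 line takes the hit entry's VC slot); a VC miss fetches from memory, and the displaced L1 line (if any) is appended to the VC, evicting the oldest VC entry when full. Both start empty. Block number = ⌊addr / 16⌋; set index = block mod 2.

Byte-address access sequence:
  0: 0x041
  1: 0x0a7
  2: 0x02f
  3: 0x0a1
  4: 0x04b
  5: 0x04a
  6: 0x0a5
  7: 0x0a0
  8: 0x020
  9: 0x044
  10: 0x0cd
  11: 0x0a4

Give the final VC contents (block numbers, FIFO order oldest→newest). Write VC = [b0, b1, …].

VC = [2, 12, 4]

0: 0x41 (blk 4, set 0) → MISS  vc=[]
1: 0xa7 (blk 10, set 0) → MISS  vc=[4]
2: 0x2f (blk 2, set 0) → MISS  vc=[4, 10]
3: 0xa1 (blk 10, set 0) → VC-HIT  vc=[4, 2]
4: 0x4b (blk 4, set 0) → VC-HIT  vc=[10, 2]
5: 0x4a (blk 4, set 0) → L1-HIT  vc=[10, 2]
6: 0xa5 (blk 10, set 0) → VC-HIT  vc=[4, 2]
7: 0xa0 (blk 10, set 0) → L1-HIT  vc=[4, 2]
8: 0x20 (blk 2, set 0) → VC-HIT  vc=[4, 10]
9: 0x44 (blk 4, set 0) → VC-HIT  vc=[2, 10]
10: 0xcd (blk 12, set 0) → MISS  vc=[2, 10, 4]
11: 0xa4 (blk 10, set 0) → VC-HIT  vc=[2, 12, 4]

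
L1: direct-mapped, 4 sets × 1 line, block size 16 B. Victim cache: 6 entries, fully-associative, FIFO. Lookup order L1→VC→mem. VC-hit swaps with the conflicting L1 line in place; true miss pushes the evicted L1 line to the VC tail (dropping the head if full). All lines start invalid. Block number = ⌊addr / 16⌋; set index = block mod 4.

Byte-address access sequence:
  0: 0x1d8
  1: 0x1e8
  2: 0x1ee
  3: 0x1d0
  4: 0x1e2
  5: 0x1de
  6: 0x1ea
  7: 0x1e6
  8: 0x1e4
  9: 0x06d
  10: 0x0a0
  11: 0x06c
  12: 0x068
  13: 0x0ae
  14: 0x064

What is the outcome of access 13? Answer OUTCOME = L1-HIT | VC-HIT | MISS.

OUTCOME = VC-HIT

#0 0x1d8→b29/s1 MISS; vc=[]
#1 0x1e8→b30/s2 MISS; vc=[]
#2 0x1ee→b30/s2 L1-HIT; vc=[]
#3 0x1d0→b29/s1 L1-HIT; vc=[]
#4 0x1e2→b30/s2 L1-HIT; vc=[]
#5 0x1de→b29/s1 L1-HIT; vc=[]
#6 0x1ea→b30/s2 L1-HIT; vc=[]
#7 0x1e6→b30/s2 L1-HIT; vc=[]
#8 0x1e4→b30/s2 L1-HIT; vc=[]
#9 0x6d→b6/s2 MISS; vc=[30]
#10 0xa0→b10/s2 MISS; vc=[30,6]
#11 0x6c→b6/s2 VC-HIT; vc=[30,10]
#12 0x68→b6/s2 L1-HIT; vc=[30,10]
#13 0xae→b10/s2 VC-HIT; vc=[30,6]
#14 0x64→b6/s2 VC-HIT; vc=[30,10]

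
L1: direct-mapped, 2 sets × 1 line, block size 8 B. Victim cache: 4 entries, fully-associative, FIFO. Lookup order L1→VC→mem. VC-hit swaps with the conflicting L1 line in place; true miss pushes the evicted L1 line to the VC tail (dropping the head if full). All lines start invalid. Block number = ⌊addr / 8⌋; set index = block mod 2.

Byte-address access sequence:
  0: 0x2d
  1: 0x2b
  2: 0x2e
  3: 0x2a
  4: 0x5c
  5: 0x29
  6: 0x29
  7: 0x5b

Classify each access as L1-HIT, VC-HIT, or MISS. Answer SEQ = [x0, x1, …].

0: 0x2d (blk 5, set 1) → MISS  vc=[]
1: 0x2b (blk 5, set 1) → L1-HIT  vc=[]
2: 0x2e (blk 5, set 1) → L1-HIT  vc=[]
3: 0x2a (blk 5, set 1) → L1-HIT  vc=[]
4: 0x5c (blk 11, set 1) → MISS  vc=[5]
5: 0x29 (blk 5, set 1) → VC-HIT  vc=[11]
6: 0x29 (blk 5, set 1) → L1-HIT  vc=[11]
7: 0x5b (blk 11, set 1) → VC-HIT  vc=[5]

SEQ = [MISS, L1-HIT, L1-HIT, L1-HIT, MISS, VC-HIT, L1-HIT, VC-HIT]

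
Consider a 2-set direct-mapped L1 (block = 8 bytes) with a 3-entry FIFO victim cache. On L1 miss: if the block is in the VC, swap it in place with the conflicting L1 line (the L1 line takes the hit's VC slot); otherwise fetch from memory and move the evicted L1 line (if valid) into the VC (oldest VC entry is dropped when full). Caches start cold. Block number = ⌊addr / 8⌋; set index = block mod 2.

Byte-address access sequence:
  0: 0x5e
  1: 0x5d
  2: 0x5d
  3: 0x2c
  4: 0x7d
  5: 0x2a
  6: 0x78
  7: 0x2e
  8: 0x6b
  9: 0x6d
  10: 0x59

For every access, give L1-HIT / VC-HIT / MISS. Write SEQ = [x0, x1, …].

SEQ = [MISS, L1-HIT, L1-HIT, MISS, MISS, VC-HIT, VC-HIT, VC-HIT, MISS, L1-HIT, VC-HIT]

  [0] addr=0x5e blk=11 s=1: MISS | VC []
  [1] addr=0x5d blk=11 s=1: L1-HIT | VC []
  [2] addr=0x5d blk=11 s=1: L1-HIT | VC []
  [3] addr=0x2c blk=5 s=1: MISS | VC [11]
  [4] addr=0x7d blk=15 s=1: MISS | VC [11, 5]
  [5] addr=0x2a blk=5 s=1: VC-HIT | VC [11, 15]
  [6] addr=0x78 blk=15 s=1: VC-HIT | VC [11, 5]
  [7] addr=0x2e blk=5 s=1: VC-HIT | VC [11, 15]
  [8] addr=0x6b blk=13 s=1: MISS | VC [11, 15, 5]
  [9] addr=0x6d blk=13 s=1: L1-HIT | VC [11, 15, 5]
  [10] addr=0x59 blk=11 s=1: VC-HIT | VC [13, 15, 5]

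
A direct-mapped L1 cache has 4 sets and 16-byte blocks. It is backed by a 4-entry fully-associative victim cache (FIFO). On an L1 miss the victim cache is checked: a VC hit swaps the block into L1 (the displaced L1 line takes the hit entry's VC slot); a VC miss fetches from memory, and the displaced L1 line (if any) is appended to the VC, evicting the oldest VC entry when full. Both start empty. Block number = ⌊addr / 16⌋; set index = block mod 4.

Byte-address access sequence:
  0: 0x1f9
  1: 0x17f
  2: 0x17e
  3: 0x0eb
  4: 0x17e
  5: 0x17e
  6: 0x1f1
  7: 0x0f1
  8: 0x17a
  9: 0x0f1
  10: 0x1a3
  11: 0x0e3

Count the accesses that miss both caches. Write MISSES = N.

MISSES = 5

#0 0x1f9→b31/s3 MISS; vc=[]
#1 0x17f→b23/s3 MISS; vc=[31]
#2 0x17e→b23/s3 L1-HIT; vc=[31]
#3 0xeb→b14/s2 MISS; vc=[31]
#4 0x17e→b23/s3 L1-HIT; vc=[31]
#5 0x17e→b23/s3 L1-HIT; vc=[31]
#6 0x1f1→b31/s3 VC-HIT; vc=[23]
#7 0xf1→b15/s3 MISS; vc=[23,31]
#8 0x17a→b23/s3 VC-HIT; vc=[15,31]
#9 0xf1→b15/s3 VC-HIT; vc=[23,31]
#10 0x1a3→b26/s2 MISS; vc=[23,31,14]
#11 0xe3→b14/s2 VC-HIT; vc=[23,31,26]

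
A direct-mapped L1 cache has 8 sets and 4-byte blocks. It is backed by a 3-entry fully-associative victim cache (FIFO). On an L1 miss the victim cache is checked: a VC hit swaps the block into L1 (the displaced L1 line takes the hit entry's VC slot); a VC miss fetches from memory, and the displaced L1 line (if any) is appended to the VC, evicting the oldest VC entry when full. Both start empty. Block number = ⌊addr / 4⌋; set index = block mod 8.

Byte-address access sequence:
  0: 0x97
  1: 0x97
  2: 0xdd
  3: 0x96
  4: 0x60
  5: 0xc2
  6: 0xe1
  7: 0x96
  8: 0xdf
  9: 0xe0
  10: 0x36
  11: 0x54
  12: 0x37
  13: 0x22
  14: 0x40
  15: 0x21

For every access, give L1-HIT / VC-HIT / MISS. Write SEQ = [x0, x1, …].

SEQ = [MISS, L1-HIT, MISS, L1-HIT, MISS, MISS, MISS, L1-HIT, L1-HIT, L1-HIT, MISS, MISS, VC-HIT, MISS, MISS, VC-HIT]

  [0] addr=0x97 blk=37 s=5: MISS | VC []
  [1] addr=0x97 blk=37 s=5: L1-HIT | VC []
  [2] addr=0xdd blk=55 s=7: MISS | VC []
  [3] addr=0x96 blk=37 s=5: L1-HIT | VC []
  [4] addr=0x60 blk=24 s=0: MISS | VC []
  [5] addr=0xc2 blk=48 s=0: MISS | VC [24]
  [6] addr=0xe1 blk=56 s=0: MISS | VC [24, 48]
  [7] addr=0x96 blk=37 s=5: L1-HIT | VC [24, 48]
  [8] addr=0xdf blk=55 s=7: L1-HIT | VC [24, 48]
  [9] addr=0xe0 blk=56 s=0: L1-HIT | VC [24, 48]
  [10] addr=0x36 blk=13 s=5: MISS | VC [24, 48, 37]
  [11] addr=0x54 blk=21 s=5: MISS | VC [48, 37, 13]
  [12] addr=0x37 blk=13 s=5: VC-HIT | VC [48, 37, 21]
  [13] addr=0x22 blk=8 s=0: MISS | VC [37, 21, 56]
  [14] addr=0x40 blk=16 s=0: MISS | VC [21, 56, 8]
  [15] addr=0x21 blk=8 s=0: VC-HIT | VC [21, 56, 16]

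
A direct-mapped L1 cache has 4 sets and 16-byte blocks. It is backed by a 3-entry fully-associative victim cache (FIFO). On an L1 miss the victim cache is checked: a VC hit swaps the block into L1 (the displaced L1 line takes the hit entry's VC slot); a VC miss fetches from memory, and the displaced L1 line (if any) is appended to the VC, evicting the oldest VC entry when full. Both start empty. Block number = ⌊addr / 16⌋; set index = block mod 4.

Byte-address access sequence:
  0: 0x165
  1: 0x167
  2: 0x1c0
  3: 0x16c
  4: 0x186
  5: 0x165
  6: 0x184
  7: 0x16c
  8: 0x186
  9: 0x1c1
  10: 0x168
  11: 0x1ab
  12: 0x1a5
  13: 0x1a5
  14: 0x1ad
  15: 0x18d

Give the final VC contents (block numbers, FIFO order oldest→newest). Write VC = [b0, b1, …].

VC = [28, 22]

0: 0x165 (blk 22, set 2) → MISS  vc=[]
1: 0x167 (blk 22, set 2) → L1-HIT  vc=[]
2: 0x1c0 (blk 28, set 0) → MISS  vc=[]
3: 0x16c (blk 22, set 2) → L1-HIT  vc=[]
4: 0x186 (blk 24, set 0) → MISS  vc=[28]
5: 0x165 (blk 22, set 2) → L1-HIT  vc=[28]
6: 0x184 (blk 24, set 0) → L1-HIT  vc=[28]
7: 0x16c (blk 22, set 2) → L1-HIT  vc=[28]
8: 0x186 (blk 24, set 0) → L1-HIT  vc=[28]
9: 0x1c1 (blk 28, set 0) → VC-HIT  vc=[24]
10: 0x168 (blk 22, set 2) → L1-HIT  vc=[24]
11: 0x1ab (blk 26, set 2) → MISS  vc=[24, 22]
12: 0x1a5 (blk 26, set 2) → L1-HIT  vc=[24, 22]
13: 0x1a5 (blk 26, set 2) → L1-HIT  vc=[24, 22]
14: 0x1ad (blk 26, set 2) → L1-HIT  vc=[24, 22]
15: 0x18d (blk 24, set 0) → VC-HIT  vc=[28, 22]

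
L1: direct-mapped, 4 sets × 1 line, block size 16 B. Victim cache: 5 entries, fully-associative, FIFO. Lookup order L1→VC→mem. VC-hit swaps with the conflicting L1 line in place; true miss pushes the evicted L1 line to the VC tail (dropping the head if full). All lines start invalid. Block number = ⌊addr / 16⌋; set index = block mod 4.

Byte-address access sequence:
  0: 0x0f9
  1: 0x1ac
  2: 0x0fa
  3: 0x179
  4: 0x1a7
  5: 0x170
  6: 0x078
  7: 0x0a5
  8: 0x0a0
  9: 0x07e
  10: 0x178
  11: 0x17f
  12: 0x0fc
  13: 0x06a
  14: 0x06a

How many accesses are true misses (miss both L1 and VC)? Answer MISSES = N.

MISSES = 6

  [0] addr=0xf9 blk=15 s=3: MISS | VC []
  [1] addr=0x1ac blk=26 s=2: MISS | VC []
  [2] addr=0xfa blk=15 s=3: L1-HIT | VC []
  [3] addr=0x179 blk=23 s=3: MISS | VC [15]
  [4] addr=0x1a7 blk=26 s=2: L1-HIT | VC [15]
  [5] addr=0x170 blk=23 s=3: L1-HIT | VC [15]
  [6] addr=0x78 blk=7 s=3: MISS | VC [15, 23]
  [7] addr=0xa5 blk=10 s=2: MISS | VC [15, 23, 26]
  [8] addr=0xa0 blk=10 s=2: L1-HIT | VC [15, 23, 26]
  [9] addr=0x7e blk=7 s=3: L1-HIT | VC [15, 23, 26]
  [10] addr=0x178 blk=23 s=3: VC-HIT | VC [15, 7, 26]
  [11] addr=0x17f blk=23 s=3: L1-HIT | VC [15, 7, 26]
  [12] addr=0xfc blk=15 s=3: VC-HIT | VC [23, 7, 26]
  [13] addr=0x6a blk=6 s=2: MISS | VC [23, 7, 26, 10]
  [14] addr=0x6a blk=6 s=2: L1-HIT | VC [23, 7, 26, 10]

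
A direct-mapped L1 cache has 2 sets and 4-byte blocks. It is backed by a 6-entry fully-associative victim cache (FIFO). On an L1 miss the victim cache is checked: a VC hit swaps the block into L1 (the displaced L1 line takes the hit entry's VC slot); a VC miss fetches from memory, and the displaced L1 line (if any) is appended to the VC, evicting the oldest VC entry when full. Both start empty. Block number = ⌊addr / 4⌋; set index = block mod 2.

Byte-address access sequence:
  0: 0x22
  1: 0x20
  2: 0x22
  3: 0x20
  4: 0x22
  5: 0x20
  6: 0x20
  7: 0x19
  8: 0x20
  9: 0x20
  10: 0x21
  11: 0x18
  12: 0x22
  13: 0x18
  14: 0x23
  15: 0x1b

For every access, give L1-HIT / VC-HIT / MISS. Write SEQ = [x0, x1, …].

0: 0x22 (blk 8, set 0) → MISS  vc=[]
1: 0x20 (blk 8, set 0) → L1-HIT  vc=[]
2: 0x22 (blk 8, set 0) → L1-HIT  vc=[]
3: 0x20 (blk 8, set 0) → L1-HIT  vc=[]
4: 0x22 (blk 8, set 0) → L1-HIT  vc=[]
5: 0x20 (blk 8, set 0) → L1-HIT  vc=[]
6: 0x20 (blk 8, set 0) → L1-HIT  vc=[]
7: 0x19 (blk 6, set 0) → MISS  vc=[8]
8: 0x20 (blk 8, set 0) → VC-HIT  vc=[6]
9: 0x20 (blk 8, set 0) → L1-HIT  vc=[6]
10: 0x21 (blk 8, set 0) → L1-HIT  vc=[6]
11: 0x18 (blk 6, set 0) → VC-HIT  vc=[8]
12: 0x22 (blk 8, set 0) → VC-HIT  vc=[6]
13: 0x18 (blk 6, set 0) → VC-HIT  vc=[8]
14: 0x23 (blk 8, set 0) → VC-HIT  vc=[6]
15: 0x1b (blk 6, set 0) → VC-HIT  vc=[8]

SEQ = [MISS, L1-HIT, L1-HIT, L1-HIT, L1-HIT, L1-HIT, L1-HIT, MISS, VC-HIT, L1-HIT, L1-HIT, VC-HIT, VC-HIT, VC-HIT, VC-HIT, VC-HIT]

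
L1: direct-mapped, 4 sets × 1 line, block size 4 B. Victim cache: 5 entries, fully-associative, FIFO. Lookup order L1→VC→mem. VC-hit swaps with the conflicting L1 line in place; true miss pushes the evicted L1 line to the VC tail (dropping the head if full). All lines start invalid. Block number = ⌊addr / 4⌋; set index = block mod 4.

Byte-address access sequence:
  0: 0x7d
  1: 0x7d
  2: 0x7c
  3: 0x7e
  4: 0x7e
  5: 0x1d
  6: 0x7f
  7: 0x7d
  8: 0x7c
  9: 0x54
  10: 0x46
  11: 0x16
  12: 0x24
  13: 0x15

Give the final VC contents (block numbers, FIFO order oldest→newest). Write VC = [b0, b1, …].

0: 0x7d (blk 31, set 3) → MISS  vc=[]
1: 0x7d (blk 31, set 3) → L1-HIT  vc=[]
2: 0x7c (blk 31, set 3) → L1-HIT  vc=[]
3: 0x7e (blk 31, set 3) → L1-HIT  vc=[]
4: 0x7e (blk 31, set 3) → L1-HIT  vc=[]
5: 0x1d (blk 7, set 3) → MISS  vc=[31]
6: 0x7f (blk 31, set 3) → VC-HIT  vc=[7]
7: 0x7d (blk 31, set 3) → L1-HIT  vc=[7]
8: 0x7c (blk 31, set 3) → L1-HIT  vc=[7]
9: 0x54 (blk 21, set 1) → MISS  vc=[7]
10: 0x46 (blk 17, set 1) → MISS  vc=[7, 21]
11: 0x16 (blk 5, set 1) → MISS  vc=[7, 21, 17]
12: 0x24 (blk 9, set 1) → MISS  vc=[7, 21, 17, 5]
13: 0x15 (blk 5, set 1) → VC-HIT  vc=[7, 21, 17, 9]

VC = [7, 21, 17, 9]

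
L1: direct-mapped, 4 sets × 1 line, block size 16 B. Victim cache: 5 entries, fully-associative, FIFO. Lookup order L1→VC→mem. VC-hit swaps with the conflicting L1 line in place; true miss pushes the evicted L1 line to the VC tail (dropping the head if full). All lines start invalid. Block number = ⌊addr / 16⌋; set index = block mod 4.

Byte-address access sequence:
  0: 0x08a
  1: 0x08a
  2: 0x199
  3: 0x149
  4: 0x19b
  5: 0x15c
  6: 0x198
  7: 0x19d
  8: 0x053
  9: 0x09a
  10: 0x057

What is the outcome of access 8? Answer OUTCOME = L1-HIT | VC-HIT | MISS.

OUTCOME = MISS

  [0] addr=0x8a blk=8 s=0: MISS | VC []
  [1] addr=0x8a blk=8 s=0: L1-HIT | VC []
  [2] addr=0x199 blk=25 s=1: MISS | VC []
  [3] addr=0x149 blk=20 s=0: MISS | VC [8]
  [4] addr=0x19b blk=25 s=1: L1-HIT | VC [8]
  [5] addr=0x15c blk=21 s=1: MISS | VC [8, 25]
  [6] addr=0x198 blk=25 s=1: VC-HIT | VC [8, 21]
  [7] addr=0x19d blk=25 s=1: L1-HIT | VC [8, 21]
  [8] addr=0x53 blk=5 s=1: MISS | VC [8, 21, 25]
  [9] addr=0x9a blk=9 s=1: MISS | VC [8, 21, 25, 5]
  [10] addr=0x57 blk=5 s=1: VC-HIT | VC [8, 21, 25, 9]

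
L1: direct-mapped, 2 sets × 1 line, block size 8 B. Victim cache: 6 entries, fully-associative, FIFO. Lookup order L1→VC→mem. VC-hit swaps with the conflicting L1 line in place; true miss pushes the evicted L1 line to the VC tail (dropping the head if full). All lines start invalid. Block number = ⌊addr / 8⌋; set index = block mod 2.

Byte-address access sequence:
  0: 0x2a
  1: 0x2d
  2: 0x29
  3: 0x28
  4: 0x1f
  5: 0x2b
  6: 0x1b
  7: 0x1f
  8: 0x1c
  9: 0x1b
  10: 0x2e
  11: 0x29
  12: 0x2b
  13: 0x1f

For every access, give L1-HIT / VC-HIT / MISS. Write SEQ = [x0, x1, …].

  [0] addr=0x2a blk=5 s=1: MISS | VC []
  [1] addr=0x2d blk=5 s=1: L1-HIT | VC []
  [2] addr=0x29 blk=5 s=1: L1-HIT | VC []
  [3] addr=0x28 blk=5 s=1: L1-HIT | VC []
  [4] addr=0x1f blk=3 s=1: MISS | VC [5]
  [5] addr=0x2b blk=5 s=1: VC-HIT | VC [3]
  [6] addr=0x1b blk=3 s=1: VC-HIT | VC [5]
  [7] addr=0x1f blk=3 s=1: L1-HIT | VC [5]
  [8] addr=0x1c blk=3 s=1: L1-HIT | VC [5]
  [9] addr=0x1b blk=3 s=1: L1-HIT | VC [5]
  [10] addr=0x2e blk=5 s=1: VC-HIT | VC [3]
  [11] addr=0x29 blk=5 s=1: L1-HIT | VC [3]
  [12] addr=0x2b blk=5 s=1: L1-HIT | VC [3]
  [13] addr=0x1f blk=3 s=1: VC-HIT | VC [5]

SEQ = [MISS, L1-HIT, L1-HIT, L1-HIT, MISS, VC-HIT, VC-HIT, L1-HIT, L1-HIT, L1-HIT, VC-HIT, L1-HIT, L1-HIT, VC-HIT]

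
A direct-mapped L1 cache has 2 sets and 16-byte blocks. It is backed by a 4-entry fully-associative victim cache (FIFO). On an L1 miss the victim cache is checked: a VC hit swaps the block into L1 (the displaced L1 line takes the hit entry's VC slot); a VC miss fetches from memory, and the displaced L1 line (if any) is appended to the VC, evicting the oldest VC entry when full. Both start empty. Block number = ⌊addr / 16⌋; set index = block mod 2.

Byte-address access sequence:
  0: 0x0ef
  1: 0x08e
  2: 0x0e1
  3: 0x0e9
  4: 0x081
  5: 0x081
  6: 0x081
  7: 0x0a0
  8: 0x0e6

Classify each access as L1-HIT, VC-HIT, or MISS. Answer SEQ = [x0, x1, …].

SEQ = [MISS, MISS, VC-HIT, L1-HIT, VC-HIT, L1-HIT, L1-HIT, MISS, VC-HIT]

#0 0xef→b14/s0 MISS; vc=[]
#1 0x8e→b8/s0 MISS; vc=[14]
#2 0xe1→b14/s0 VC-HIT; vc=[8]
#3 0xe9→b14/s0 L1-HIT; vc=[8]
#4 0x81→b8/s0 VC-HIT; vc=[14]
#5 0x81→b8/s0 L1-HIT; vc=[14]
#6 0x81→b8/s0 L1-HIT; vc=[14]
#7 0xa0→b10/s0 MISS; vc=[14,8]
#8 0xe6→b14/s0 VC-HIT; vc=[10,8]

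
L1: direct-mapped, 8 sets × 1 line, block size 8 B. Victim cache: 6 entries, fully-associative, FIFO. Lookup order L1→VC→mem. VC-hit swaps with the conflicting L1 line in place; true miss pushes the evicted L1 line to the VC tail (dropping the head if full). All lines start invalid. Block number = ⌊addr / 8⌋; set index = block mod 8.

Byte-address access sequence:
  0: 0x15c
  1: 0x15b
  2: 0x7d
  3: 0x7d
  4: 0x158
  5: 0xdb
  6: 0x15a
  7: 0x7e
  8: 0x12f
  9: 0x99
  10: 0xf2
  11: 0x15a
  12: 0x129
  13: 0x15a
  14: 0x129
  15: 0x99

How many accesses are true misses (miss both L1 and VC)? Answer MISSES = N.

#0 0x15c→b43/s3 MISS; vc=[]
#1 0x15b→b43/s3 L1-HIT; vc=[]
#2 0x7d→b15/s7 MISS; vc=[]
#3 0x7d→b15/s7 L1-HIT; vc=[]
#4 0x158→b43/s3 L1-HIT; vc=[]
#5 0xdb→b27/s3 MISS; vc=[43]
#6 0x15a→b43/s3 VC-HIT; vc=[27]
#7 0x7e→b15/s7 L1-HIT; vc=[27]
#8 0x12f→b37/s5 MISS; vc=[27]
#9 0x99→b19/s3 MISS; vc=[27,43]
#10 0xf2→b30/s6 MISS; vc=[27,43]
#11 0x15a→b43/s3 VC-HIT; vc=[27,19]
#12 0x129→b37/s5 L1-HIT; vc=[27,19]
#13 0x15a→b43/s3 L1-HIT; vc=[27,19]
#14 0x129→b37/s5 L1-HIT; vc=[27,19]
#15 0x99→b19/s3 VC-HIT; vc=[27,43]

MISSES = 6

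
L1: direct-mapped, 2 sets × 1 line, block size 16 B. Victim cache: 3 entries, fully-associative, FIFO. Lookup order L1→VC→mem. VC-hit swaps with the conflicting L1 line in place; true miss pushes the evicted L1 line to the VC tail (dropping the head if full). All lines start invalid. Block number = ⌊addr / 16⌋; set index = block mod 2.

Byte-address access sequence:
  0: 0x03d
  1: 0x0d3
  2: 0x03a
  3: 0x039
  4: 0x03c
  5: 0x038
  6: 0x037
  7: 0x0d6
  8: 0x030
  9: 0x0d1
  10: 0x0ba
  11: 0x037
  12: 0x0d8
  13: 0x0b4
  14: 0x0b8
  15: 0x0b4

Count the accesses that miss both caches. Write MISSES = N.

MISSES = 3

0: 0x3d (blk 3, set 1) → MISS  vc=[]
1: 0xd3 (blk 13, set 1) → MISS  vc=[3]
2: 0x3a (blk 3, set 1) → VC-HIT  vc=[13]
3: 0x39 (blk 3, set 1) → L1-HIT  vc=[13]
4: 0x3c (blk 3, set 1) → L1-HIT  vc=[13]
5: 0x38 (blk 3, set 1) → L1-HIT  vc=[13]
6: 0x37 (blk 3, set 1) → L1-HIT  vc=[13]
7: 0xd6 (blk 13, set 1) → VC-HIT  vc=[3]
8: 0x30 (blk 3, set 1) → VC-HIT  vc=[13]
9: 0xd1 (blk 13, set 1) → VC-HIT  vc=[3]
10: 0xba (blk 11, set 1) → MISS  vc=[3, 13]
11: 0x37 (blk 3, set 1) → VC-HIT  vc=[11, 13]
12: 0xd8 (blk 13, set 1) → VC-HIT  vc=[11, 3]
13: 0xb4 (blk 11, set 1) → VC-HIT  vc=[13, 3]
14: 0xb8 (blk 11, set 1) → L1-HIT  vc=[13, 3]
15: 0xb4 (blk 11, set 1) → L1-HIT  vc=[13, 3]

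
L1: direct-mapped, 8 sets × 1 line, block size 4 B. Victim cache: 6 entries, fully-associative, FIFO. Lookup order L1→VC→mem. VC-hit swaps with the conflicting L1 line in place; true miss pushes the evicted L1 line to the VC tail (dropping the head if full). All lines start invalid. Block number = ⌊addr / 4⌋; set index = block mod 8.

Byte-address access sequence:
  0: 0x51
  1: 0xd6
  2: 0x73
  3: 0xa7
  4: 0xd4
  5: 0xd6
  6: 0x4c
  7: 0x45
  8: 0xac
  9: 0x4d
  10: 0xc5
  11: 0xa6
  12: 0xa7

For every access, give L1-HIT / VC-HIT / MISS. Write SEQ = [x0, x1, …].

0: 0x51 (blk 20, set 4) → MISS  vc=[]
1: 0xd6 (blk 53, set 5) → MISS  vc=[]
2: 0x73 (blk 28, set 4) → MISS  vc=[20]
3: 0xa7 (blk 41, set 1) → MISS  vc=[20]
4: 0xd4 (blk 53, set 5) → L1-HIT  vc=[20]
5: 0xd6 (blk 53, set 5) → L1-HIT  vc=[20]
6: 0x4c (blk 19, set 3) → MISS  vc=[20]
7: 0x45 (blk 17, set 1) → MISS  vc=[20, 41]
8: 0xac (blk 43, set 3) → MISS  vc=[20, 41, 19]
9: 0x4d (blk 19, set 3) → VC-HIT  vc=[20, 41, 43]
10: 0xc5 (blk 49, set 1) → MISS  vc=[20, 41, 43, 17]
11: 0xa6 (blk 41, set 1) → VC-HIT  vc=[20, 49, 43, 17]
12: 0xa7 (blk 41, set 1) → L1-HIT  vc=[20, 49, 43, 17]

SEQ = [MISS, MISS, MISS, MISS, L1-HIT, L1-HIT, MISS, MISS, MISS, VC-HIT, MISS, VC-HIT, L1-HIT]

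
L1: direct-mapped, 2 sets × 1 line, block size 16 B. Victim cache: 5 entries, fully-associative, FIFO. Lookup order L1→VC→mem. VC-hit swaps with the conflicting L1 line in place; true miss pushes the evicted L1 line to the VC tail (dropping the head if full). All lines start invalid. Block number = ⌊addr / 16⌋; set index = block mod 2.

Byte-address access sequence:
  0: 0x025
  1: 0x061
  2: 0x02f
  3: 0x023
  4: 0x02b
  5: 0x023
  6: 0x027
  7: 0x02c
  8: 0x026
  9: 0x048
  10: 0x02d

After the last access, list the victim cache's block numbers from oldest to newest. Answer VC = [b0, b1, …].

#0 0x25→b2/s0 MISS; vc=[]
#1 0x61→b6/s0 MISS; vc=[2]
#2 0x2f→b2/s0 VC-HIT; vc=[6]
#3 0x23→b2/s0 L1-HIT; vc=[6]
#4 0x2b→b2/s0 L1-HIT; vc=[6]
#5 0x23→b2/s0 L1-HIT; vc=[6]
#6 0x27→b2/s0 L1-HIT; vc=[6]
#7 0x2c→b2/s0 L1-HIT; vc=[6]
#8 0x26→b2/s0 L1-HIT; vc=[6]
#9 0x48→b4/s0 MISS; vc=[6,2]
#10 0x2d→b2/s0 VC-HIT; vc=[6,4]

VC = [6, 4]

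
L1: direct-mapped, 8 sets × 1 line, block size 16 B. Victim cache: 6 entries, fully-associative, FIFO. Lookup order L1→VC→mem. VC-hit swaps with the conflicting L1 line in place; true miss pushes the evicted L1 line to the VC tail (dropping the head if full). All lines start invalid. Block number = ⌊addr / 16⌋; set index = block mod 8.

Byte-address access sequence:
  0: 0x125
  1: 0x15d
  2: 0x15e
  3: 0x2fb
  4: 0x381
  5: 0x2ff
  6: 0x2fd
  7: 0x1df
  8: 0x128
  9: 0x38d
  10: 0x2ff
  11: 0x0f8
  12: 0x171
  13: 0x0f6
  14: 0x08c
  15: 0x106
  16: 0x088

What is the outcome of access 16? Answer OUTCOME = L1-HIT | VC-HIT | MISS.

#0 0x125→b18/s2 MISS; vc=[]
#1 0x15d→b21/s5 MISS; vc=[]
#2 0x15e→b21/s5 L1-HIT; vc=[]
#3 0x2fb→b47/s7 MISS; vc=[]
#4 0x381→b56/s0 MISS; vc=[]
#5 0x2ff→b47/s7 L1-HIT; vc=[]
#6 0x2fd→b47/s7 L1-HIT; vc=[]
#7 0x1df→b29/s5 MISS; vc=[21]
#8 0x128→b18/s2 L1-HIT; vc=[21]
#9 0x38d→b56/s0 L1-HIT; vc=[21]
#10 0x2ff→b47/s7 L1-HIT; vc=[21]
#11 0xf8→b15/s7 MISS; vc=[21,47]
#12 0x171→b23/s7 MISS; vc=[21,47,15]
#13 0xf6→b15/s7 VC-HIT; vc=[21,47,23]
#14 0x8c→b8/s0 MISS; vc=[21,47,23,56]
#15 0x106→b16/s0 MISS; vc=[21,47,23,56,8]
#16 0x88→b8/s0 VC-HIT; vc=[21,47,23,56,16]

OUTCOME = VC-HIT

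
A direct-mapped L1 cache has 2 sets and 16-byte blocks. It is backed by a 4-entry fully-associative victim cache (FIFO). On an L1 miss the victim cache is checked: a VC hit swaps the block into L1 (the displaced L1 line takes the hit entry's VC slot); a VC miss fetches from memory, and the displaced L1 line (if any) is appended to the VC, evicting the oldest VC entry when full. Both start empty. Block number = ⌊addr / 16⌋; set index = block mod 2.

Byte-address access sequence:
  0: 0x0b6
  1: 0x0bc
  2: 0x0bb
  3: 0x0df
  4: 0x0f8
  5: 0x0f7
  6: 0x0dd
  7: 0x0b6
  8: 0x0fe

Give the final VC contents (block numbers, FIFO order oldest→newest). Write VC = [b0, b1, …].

VC = [13, 11]

  [0] addr=0xb6 blk=11 s=1: MISS | VC []
  [1] addr=0xbc blk=11 s=1: L1-HIT | VC []
  [2] addr=0xbb blk=11 s=1: L1-HIT | VC []
  [3] addr=0xdf blk=13 s=1: MISS | VC [11]
  [4] addr=0xf8 blk=15 s=1: MISS | VC [11, 13]
  [5] addr=0xf7 blk=15 s=1: L1-HIT | VC [11, 13]
  [6] addr=0xdd blk=13 s=1: VC-HIT | VC [11, 15]
  [7] addr=0xb6 blk=11 s=1: VC-HIT | VC [13, 15]
  [8] addr=0xfe blk=15 s=1: VC-HIT | VC [13, 11]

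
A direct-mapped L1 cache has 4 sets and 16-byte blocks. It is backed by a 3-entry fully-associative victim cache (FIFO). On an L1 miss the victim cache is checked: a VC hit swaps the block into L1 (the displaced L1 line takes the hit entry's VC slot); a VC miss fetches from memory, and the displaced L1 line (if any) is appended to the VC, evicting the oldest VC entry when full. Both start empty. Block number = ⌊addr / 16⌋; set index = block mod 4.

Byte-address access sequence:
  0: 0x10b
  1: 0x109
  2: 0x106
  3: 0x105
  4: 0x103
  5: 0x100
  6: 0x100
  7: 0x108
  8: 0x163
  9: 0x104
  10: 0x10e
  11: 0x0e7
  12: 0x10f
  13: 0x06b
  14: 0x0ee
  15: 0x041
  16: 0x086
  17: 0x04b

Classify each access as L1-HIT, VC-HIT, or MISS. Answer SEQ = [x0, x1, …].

0: 0x10b (blk 16, set 0) → MISS  vc=[]
1: 0x109 (blk 16, set 0) → L1-HIT  vc=[]
2: 0x106 (blk 16, set 0) → L1-HIT  vc=[]
3: 0x105 (blk 16, set 0) → L1-HIT  vc=[]
4: 0x103 (blk 16, set 0) → L1-HIT  vc=[]
5: 0x100 (blk 16, set 0) → L1-HIT  vc=[]
6: 0x100 (blk 16, set 0) → L1-HIT  vc=[]
7: 0x108 (blk 16, set 0) → L1-HIT  vc=[]
8: 0x163 (blk 22, set 2) → MISS  vc=[]
9: 0x104 (blk 16, set 0) → L1-HIT  vc=[]
10: 0x10e (blk 16, set 0) → L1-HIT  vc=[]
11: 0xe7 (blk 14, set 2) → MISS  vc=[22]
12: 0x10f (blk 16, set 0) → L1-HIT  vc=[22]
13: 0x6b (blk 6, set 2) → MISS  vc=[22, 14]
14: 0xee (blk 14, set 2) → VC-HIT  vc=[22, 6]
15: 0x41 (blk 4, set 0) → MISS  vc=[22, 6, 16]
16: 0x86 (blk 8, set 0) → MISS  vc=[6, 16, 4]
17: 0x4b (blk 4, set 0) → VC-HIT  vc=[6, 16, 8]

SEQ = [MISS, L1-HIT, L1-HIT, L1-HIT, L1-HIT, L1-HIT, L1-HIT, L1-HIT, MISS, L1-HIT, L1-HIT, MISS, L1-HIT, MISS, VC-HIT, MISS, MISS, VC-HIT]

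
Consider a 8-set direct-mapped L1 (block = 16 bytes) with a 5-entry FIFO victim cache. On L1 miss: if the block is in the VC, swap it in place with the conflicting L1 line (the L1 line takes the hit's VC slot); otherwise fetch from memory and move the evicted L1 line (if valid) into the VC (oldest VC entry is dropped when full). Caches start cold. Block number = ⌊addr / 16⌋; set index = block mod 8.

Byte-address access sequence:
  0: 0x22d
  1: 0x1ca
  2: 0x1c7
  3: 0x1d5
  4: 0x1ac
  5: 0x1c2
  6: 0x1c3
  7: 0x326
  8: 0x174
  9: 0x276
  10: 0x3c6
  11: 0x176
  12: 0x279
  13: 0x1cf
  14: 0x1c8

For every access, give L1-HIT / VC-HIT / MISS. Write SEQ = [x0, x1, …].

#0 0x22d→b34/s2 MISS; vc=[]
#1 0x1ca→b28/s4 MISS; vc=[]
#2 0x1c7→b28/s4 L1-HIT; vc=[]
#3 0x1d5→b29/s5 MISS; vc=[]
#4 0x1ac→b26/s2 MISS; vc=[34]
#5 0x1c2→b28/s4 L1-HIT; vc=[34]
#6 0x1c3→b28/s4 L1-HIT; vc=[34]
#7 0x326→b50/s2 MISS; vc=[34,26]
#8 0x174→b23/s7 MISS; vc=[34,26]
#9 0x276→b39/s7 MISS; vc=[34,26,23]
#10 0x3c6→b60/s4 MISS; vc=[34,26,23,28]
#11 0x176→b23/s7 VC-HIT; vc=[34,26,39,28]
#12 0x279→b39/s7 VC-HIT; vc=[34,26,23,28]
#13 0x1cf→b28/s4 VC-HIT; vc=[34,26,23,60]
#14 0x1c8→b28/s4 L1-HIT; vc=[34,26,23,60]

SEQ = [MISS, MISS, L1-HIT, MISS, MISS, L1-HIT, L1-HIT, MISS, MISS, MISS, MISS, VC-HIT, VC-HIT, VC-HIT, L1-HIT]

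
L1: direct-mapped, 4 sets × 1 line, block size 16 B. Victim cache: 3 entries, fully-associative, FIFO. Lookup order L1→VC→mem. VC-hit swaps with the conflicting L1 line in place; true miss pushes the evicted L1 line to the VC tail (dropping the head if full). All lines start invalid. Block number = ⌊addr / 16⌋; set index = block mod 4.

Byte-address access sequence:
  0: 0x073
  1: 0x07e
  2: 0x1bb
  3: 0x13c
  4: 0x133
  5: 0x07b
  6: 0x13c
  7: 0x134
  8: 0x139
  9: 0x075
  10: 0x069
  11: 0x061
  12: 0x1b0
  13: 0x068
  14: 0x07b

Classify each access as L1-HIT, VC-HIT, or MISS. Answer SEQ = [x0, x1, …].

#0 0x73→b7/s3 MISS; vc=[]
#1 0x7e→b7/s3 L1-HIT; vc=[]
#2 0x1bb→b27/s3 MISS; vc=[7]
#3 0x13c→b19/s3 MISS; vc=[7,27]
#4 0x133→b19/s3 L1-HIT; vc=[7,27]
#5 0x7b→b7/s3 VC-HIT; vc=[19,27]
#6 0x13c→b19/s3 VC-HIT; vc=[7,27]
#7 0x134→b19/s3 L1-HIT; vc=[7,27]
#8 0x139→b19/s3 L1-HIT; vc=[7,27]
#9 0x75→b7/s3 VC-HIT; vc=[19,27]
#10 0x69→b6/s2 MISS; vc=[19,27]
#11 0x61→b6/s2 L1-HIT; vc=[19,27]
#12 0x1b0→b27/s3 VC-HIT; vc=[19,7]
#13 0x68→b6/s2 L1-HIT; vc=[19,7]
#14 0x7b→b7/s3 VC-HIT; vc=[19,27]

SEQ = [MISS, L1-HIT, MISS, MISS, L1-HIT, VC-HIT, VC-HIT, L1-HIT, L1-HIT, VC-HIT, MISS, L1-HIT, VC-HIT, L1-HIT, VC-HIT]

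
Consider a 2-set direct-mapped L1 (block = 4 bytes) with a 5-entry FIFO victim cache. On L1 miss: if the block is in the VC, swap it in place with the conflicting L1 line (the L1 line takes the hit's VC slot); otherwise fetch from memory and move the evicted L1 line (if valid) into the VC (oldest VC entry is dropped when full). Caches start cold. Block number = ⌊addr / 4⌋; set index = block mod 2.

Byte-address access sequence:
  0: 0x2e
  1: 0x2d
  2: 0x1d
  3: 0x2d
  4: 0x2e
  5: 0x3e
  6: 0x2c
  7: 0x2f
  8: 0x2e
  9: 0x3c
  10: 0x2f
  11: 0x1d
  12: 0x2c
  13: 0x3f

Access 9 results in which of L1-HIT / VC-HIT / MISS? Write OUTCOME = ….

OUTCOME = VC-HIT

0: 0x2e (blk 11, set 1) → MISS  vc=[]
1: 0x2d (blk 11, set 1) → L1-HIT  vc=[]
2: 0x1d (blk 7, set 1) → MISS  vc=[11]
3: 0x2d (blk 11, set 1) → VC-HIT  vc=[7]
4: 0x2e (blk 11, set 1) → L1-HIT  vc=[7]
5: 0x3e (blk 15, set 1) → MISS  vc=[7, 11]
6: 0x2c (blk 11, set 1) → VC-HIT  vc=[7, 15]
7: 0x2f (blk 11, set 1) → L1-HIT  vc=[7, 15]
8: 0x2e (blk 11, set 1) → L1-HIT  vc=[7, 15]
9: 0x3c (blk 15, set 1) → VC-HIT  vc=[7, 11]
10: 0x2f (blk 11, set 1) → VC-HIT  vc=[7, 15]
11: 0x1d (blk 7, set 1) → VC-HIT  vc=[11, 15]
12: 0x2c (blk 11, set 1) → VC-HIT  vc=[7, 15]
13: 0x3f (blk 15, set 1) → VC-HIT  vc=[7, 11]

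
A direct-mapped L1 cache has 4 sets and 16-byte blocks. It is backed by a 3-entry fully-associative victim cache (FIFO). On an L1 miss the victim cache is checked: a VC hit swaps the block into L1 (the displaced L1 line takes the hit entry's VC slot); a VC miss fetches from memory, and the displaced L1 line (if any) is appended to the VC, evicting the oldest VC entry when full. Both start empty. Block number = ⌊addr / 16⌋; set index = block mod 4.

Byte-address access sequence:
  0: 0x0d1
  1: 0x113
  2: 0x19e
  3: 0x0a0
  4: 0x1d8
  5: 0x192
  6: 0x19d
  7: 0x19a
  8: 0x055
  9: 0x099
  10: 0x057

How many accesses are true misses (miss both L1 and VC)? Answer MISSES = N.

#0 0xd1→b13/s1 MISS; vc=[]
#1 0x113→b17/s1 MISS; vc=[13]
#2 0x19e→b25/s1 MISS; vc=[13,17]
#3 0xa0→b10/s2 MISS; vc=[13,17]
#4 0x1d8→b29/s1 MISS; vc=[13,17,25]
#5 0x192→b25/s1 VC-HIT; vc=[13,17,29]
#6 0x19d→b25/s1 L1-HIT; vc=[13,17,29]
#7 0x19a→b25/s1 L1-HIT; vc=[13,17,29]
#8 0x55→b5/s1 MISS; vc=[17,29,25]
#9 0x99→b9/s1 MISS; vc=[29,25,5]
#10 0x57→b5/s1 VC-HIT; vc=[29,25,9]

MISSES = 7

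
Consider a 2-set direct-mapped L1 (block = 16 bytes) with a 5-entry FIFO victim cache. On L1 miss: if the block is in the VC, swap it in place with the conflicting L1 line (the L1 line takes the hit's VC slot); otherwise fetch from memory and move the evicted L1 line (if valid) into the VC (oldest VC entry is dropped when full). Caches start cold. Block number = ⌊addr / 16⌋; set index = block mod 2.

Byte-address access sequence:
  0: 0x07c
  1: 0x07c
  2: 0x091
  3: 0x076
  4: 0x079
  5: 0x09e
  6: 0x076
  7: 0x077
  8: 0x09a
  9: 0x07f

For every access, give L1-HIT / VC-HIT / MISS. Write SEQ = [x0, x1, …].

  [0] addr=0x7c blk=7 s=1: MISS | VC []
  [1] addr=0x7c blk=7 s=1: L1-HIT | VC []
  [2] addr=0x91 blk=9 s=1: MISS | VC [7]
  [3] addr=0x76 blk=7 s=1: VC-HIT | VC [9]
  [4] addr=0x79 blk=7 s=1: L1-HIT | VC [9]
  [5] addr=0x9e blk=9 s=1: VC-HIT | VC [7]
  [6] addr=0x76 blk=7 s=1: VC-HIT | VC [9]
  [7] addr=0x77 blk=7 s=1: L1-HIT | VC [9]
  [8] addr=0x9a blk=9 s=1: VC-HIT | VC [7]
  [9] addr=0x7f blk=7 s=1: VC-HIT | VC [9]

SEQ = [MISS, L1-HIT, MISS, VC-HIT, L1-HIT, VC-HIT, VC-HIT, L1-HIT, VC-HIT, VC-HIT]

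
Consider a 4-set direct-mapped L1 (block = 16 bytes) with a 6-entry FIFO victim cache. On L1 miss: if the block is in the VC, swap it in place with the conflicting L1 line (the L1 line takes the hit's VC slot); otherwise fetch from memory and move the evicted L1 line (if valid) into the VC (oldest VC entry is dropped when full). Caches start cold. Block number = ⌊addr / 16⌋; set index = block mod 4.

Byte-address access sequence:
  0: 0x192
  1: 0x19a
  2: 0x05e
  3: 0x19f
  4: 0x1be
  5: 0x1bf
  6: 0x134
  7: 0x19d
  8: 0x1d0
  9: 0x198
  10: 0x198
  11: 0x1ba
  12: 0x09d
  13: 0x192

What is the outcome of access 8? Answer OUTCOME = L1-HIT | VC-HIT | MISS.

0: 0x192 (blk 25, set 1) → MISS  vc=[]
1: 0x19a (blk 25, set 1) → L1-HIT  vc=[]
2: 0x5e (blk 5, set 1) → MISS  vc=[25]
3: 0x19f (blk 25, set 1) → VC-HIT  vc=[5]
4: 0x1be (blk 27, set 3) → MISS  vc=[5]
5: 0x1bf (blk 27, set 3) → L1-HIT  vc=[5]
6: 0x134 (blk 19, set 3) → MISS  vc=[5, 27]
7: 0x19d (blk 25, set 1) → L1-HIT  vc=[5, 27]
8: 0x1d0 (blk 29, set 1) → MISS  vc=[5, 27, 25]
9: 0x198 (blk 25, set 1) → VC-HIT  vc=[5, 27, 29]
10: 0x198 (blk 25, set 1) → L1-HIT  vc=[5, 27, 29]
11: 0x1ba (blk 27, set 3) → VC-HIT  vc=[5, 19, 29]
12: 0x9d (blk 9, set 1) → MISS  vc=[5, 19, 29, 25]
13: 0x192 (blk 25, set 1) → VC-HIT  vc=[5, 19, 29, 9]

OUTCOME = MISS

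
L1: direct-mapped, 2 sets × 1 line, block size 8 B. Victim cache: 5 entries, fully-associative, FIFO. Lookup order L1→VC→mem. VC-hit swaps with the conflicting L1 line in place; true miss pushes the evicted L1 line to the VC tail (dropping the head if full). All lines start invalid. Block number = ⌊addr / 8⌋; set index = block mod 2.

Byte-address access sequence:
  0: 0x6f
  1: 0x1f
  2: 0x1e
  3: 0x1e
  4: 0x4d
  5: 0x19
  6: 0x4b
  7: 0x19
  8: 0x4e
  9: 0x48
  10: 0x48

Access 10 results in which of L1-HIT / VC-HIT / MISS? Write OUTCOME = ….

0: 0x6f (blk 13, set 1) → MISS  vc=[]
1: 0x1f (blk 3, set 1) → MISS  vc=[13]
2: 0x1e (blk 3, set 1) → L1-HIT  vc=[13]
3: 0x1e (blk 3, set 1) → L1-HIT  vc=[13]
4: 0x4d (blk 9, set 1) → MISS  vc=[13, 3]
5: 0x19 (blk 3, set 1) → VC-HIT  vc=[13, 9]
6: 0x4b (blk 9, set 1) → VC-HIT  vc=[13, 3]
7: 0x19 (blk 3, set 1) → VC-HIT  vc=[13, 9]
8: 0x4e (blk 9, set 1) → VC-HIT  vc=[13, 3]
9: 0x48 (blk 9, set 1) → L1-HIT  vc=[13, 3]
10: 0x48 (blk 9, set 1) → L1-HIT  vc=[13, 3]

OUTCOME = L1-HIT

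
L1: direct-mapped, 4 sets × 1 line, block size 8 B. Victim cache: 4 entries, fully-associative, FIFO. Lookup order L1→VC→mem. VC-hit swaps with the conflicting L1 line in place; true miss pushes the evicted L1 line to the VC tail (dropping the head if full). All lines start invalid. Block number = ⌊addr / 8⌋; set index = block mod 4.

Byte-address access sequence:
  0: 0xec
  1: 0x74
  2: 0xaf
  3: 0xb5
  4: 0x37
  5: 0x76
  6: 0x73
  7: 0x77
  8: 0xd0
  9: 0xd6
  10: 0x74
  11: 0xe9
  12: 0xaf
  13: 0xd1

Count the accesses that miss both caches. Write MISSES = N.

0: 0xec (blk 29, set 1) → MISS  vc=[]
1: 0x74 (blk 14, set 2) → MISS  vc=[]
2: 0xaf (blk 21, set 1) → MISS  vc=[29]
3: 0xb5 (blk 22, set 2) → MISS  vc=[29, 14]
4: 0x37 (blk 6, set 2) → MISS  vc=[29, 14, 22]
5: 0x76 (blk 14, set 2) → VC-HIT  vc=[29, 6, 22]
6: 0x73 (blk 14, set 2) → L1-HIT  vc=[29, 6, 22]
7: 0x77 (blk 14, set 2) → L1-HIT  vc=[29, 6, 22]
8: 0xd0 (blk 26, set 2) → MISS  vc=[29, 6, 22, 14]
9: 0xd6 (blk 26, set 2) → L1-HIT  vc=[29, 6, 22, 14]
10: 0x74 (blk 14, set 2) → VC-HIT  vc=[29, 6, 22, 26]
11: 0xe9 (blk 29, set 1) → VC-HIT  vc=[21, 6, 22, 26]
12: 0xaf (blk 21, set 1) → VC-HIT  vc=[29, 6, 22, 26]
13: 0xd1 (blk 26, set 2) → VC-HIT  vc=[29, 6, 22, 14]

MISSES = 6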